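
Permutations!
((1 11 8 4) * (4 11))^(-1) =((1 4)(8 11))^(-1) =(1 4)(8 11)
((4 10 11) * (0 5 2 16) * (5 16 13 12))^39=(0 16)(2 5 12 13)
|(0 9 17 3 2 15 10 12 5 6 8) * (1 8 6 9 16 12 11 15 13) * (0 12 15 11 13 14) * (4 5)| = |(0 16 15 10 13 1 8 12 4 5 9 17 3 2 14)| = 15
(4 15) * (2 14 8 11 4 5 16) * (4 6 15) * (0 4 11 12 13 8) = (0 4 11 6 15 5 16 2 14)(8 12 13) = [4, 1, 14, 3, 11, 16, 15, 7, 12, 9, 10, 6, 13, 8, 0, 5, 2]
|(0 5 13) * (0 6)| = |(0 5 13 6)| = 4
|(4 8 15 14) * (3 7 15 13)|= 7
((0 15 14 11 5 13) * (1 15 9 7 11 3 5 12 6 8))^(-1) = (0 13 5 3 14 15 1 8 6 12 11 7 9)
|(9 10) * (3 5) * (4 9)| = 6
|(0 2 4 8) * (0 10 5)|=6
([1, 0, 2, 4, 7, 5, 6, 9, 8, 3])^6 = [0, 1, 2, 7, 9, 5, 6, 3, 8, 4]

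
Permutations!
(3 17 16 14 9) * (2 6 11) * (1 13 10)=(1 13 10)(2 6 11)(3 17 16 14 9)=[0, 13, 6, 17, 4, 5, 11, 7, 8, 3, 1, 2, 12, 10, 9, 15, 14, 16]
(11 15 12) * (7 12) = (7 12 11 15) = [0, 1, 2, 3, 4, 5, 6, 12, 8, 9, 10, 15, 11, 13, 14, 7]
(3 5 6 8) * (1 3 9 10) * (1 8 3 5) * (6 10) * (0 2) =(0 2)(1 5 10 8 9 6 3) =[2, 5, 0, 1, 4, 10, 3, 7, 9, 6, 8]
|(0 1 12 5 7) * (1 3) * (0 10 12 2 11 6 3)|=|(1 2 11 6 3)(5 7 10 12)|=20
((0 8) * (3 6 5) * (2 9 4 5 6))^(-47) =(0 8)(2 5 9 3 4)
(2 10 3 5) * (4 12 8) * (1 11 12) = [0, 11, 10, 5, 1, 2, 6, 7, 4, 9, 3, 12, 8] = (1 11 12 8 4)(2 10 3 5)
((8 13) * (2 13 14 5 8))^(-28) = ((2 13)(5 8 14))^(-28) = (5 14 8)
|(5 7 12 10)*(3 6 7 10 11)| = 10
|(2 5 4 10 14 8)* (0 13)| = |(0 13)(2 5 4 10 14 8)| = 6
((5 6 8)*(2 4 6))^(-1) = ((2 4 6 8 5))^(-1) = (2 5 8 6 4)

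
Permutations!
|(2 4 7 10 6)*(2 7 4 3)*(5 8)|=6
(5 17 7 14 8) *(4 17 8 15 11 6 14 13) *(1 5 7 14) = (1 5 8 7 13 4 17 14 15 11 6) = [0, 5, 2, 3, 17, 8, 1, 13, 7, 9, 10, 6, 12, 4, 15, 11, 16, 14]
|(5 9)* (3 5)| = |(3 5 9)| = 3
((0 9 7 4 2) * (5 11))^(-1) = (0 2 4 7 9)(5 11)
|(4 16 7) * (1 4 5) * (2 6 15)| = 15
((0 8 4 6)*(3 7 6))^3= (0 3)(4 6)(7 8)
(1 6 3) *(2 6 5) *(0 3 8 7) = (0 3 1 5 2 6 8 7) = [3, 5, 6, 1, 4, 2, 8, 0, 7]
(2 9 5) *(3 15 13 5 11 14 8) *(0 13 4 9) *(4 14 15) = (0 13 5 2)(3 4 9 11 15 14 8) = [13, 1, 0, 4, 9, 2, 6, 7, 3, 11, 10, 15, 12, 5, 8, 14]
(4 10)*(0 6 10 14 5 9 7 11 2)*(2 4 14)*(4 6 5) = [5, 1, 0, 3, 2, 9, 10, 11, 8, 7, 14, 6, 12, 13, 4] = (0 5 9 7 11 6 10 14 4 2)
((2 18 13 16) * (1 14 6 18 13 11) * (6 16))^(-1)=((1 14 16 2 13 6 18 11))^(-1)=(1 11 18 6 13 2 16 14)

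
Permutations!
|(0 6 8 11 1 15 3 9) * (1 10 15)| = |(0 6 8 11 10 15 3 9)| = 8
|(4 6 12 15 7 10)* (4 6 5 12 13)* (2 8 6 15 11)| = |(2 8 6 13 4 5 12 11)(7 10 15)| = 24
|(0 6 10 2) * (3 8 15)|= |(0 6 10 2)(3 8 15)|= 12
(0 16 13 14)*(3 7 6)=(0 16 13 14)(3 7 6)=[16, 1, 2, 7, 4, 5, 3, 6, 8, 9, 10, 11, 12, 14, 0, 15, 13]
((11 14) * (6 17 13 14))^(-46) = (6 11 14 13 17)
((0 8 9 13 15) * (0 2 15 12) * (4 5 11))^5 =((0 8 9 13 12)(2 15)(4 5 11))^5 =(2 15)(4 11 5)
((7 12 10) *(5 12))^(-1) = ((5 12 10 7))^(-1) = (5 7 10 12)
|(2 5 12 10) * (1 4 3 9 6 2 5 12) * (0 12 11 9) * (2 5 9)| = 18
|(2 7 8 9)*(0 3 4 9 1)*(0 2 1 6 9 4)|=|(0 3)(1 2 7 8 6 9)|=6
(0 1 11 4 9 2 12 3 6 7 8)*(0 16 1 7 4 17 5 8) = [7, 11, 12, 6, 9, 8, 4, 0, 16, 2, 10, 17, 3, 13, 14, 15, 1, 5] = (0 7)(1 11 17 5 8 16)(2 12 3 6 4 9)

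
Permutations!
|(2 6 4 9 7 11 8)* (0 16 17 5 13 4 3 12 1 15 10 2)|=70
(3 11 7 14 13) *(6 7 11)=(3 6 7 14 13)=[0, 1, 2, 6, 4, 5, 7, 14, 8, 9, 10, 11, 12, 3, 13]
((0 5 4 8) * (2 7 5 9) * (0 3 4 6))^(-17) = ((0 9 2 7 5 6)(3 4 8))^(-17) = (0 9 2 7 5 6)(3 4 8)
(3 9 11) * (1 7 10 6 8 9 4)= [0, 7, 2, 4, 1, 5, 8, 10, 9, 11, 6, 3]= (1 7 10 6 8 9 11 3 4)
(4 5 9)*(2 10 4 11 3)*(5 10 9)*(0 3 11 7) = (11)(0 3 2 9 7)(4 10) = [3, 1, 9, 2, 10, 5, 6, 0, 8, 7, 4, 11]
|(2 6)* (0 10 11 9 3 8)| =6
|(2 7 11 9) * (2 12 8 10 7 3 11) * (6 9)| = 9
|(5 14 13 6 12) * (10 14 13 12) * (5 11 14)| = 12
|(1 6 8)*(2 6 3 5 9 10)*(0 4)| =8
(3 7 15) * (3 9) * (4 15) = (3 7 4 15 9) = [0, 1, 2, 7, 15, 5, 6, 4, 8, 3, 10, 11, 12, 13, 14, 9]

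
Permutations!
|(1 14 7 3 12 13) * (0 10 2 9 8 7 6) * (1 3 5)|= |(0 10 2 9 8 7 5 1 14 6)(3 12 13)|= 30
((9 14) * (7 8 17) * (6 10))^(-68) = (7 8 17)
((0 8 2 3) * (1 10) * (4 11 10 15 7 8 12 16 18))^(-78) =((0 12 16 18 4 11 10 1 15 7 8 2 3))^(-78) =(18)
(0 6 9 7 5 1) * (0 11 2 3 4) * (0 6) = [0, 11, 3, 4, 6, 1, 9, 5, 8, 7, 10, 2] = (1 11 2 3 4 6 9 7 5)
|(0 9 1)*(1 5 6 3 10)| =7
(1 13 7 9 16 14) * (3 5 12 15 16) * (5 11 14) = [0, 13, 2, 11, 4, 12, 6, 9, 8, 3, 10, 14, 15, 7, 1, 16, 5] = (1 13 7 9 3 11 14)(5 12 15 16)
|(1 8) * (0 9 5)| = 6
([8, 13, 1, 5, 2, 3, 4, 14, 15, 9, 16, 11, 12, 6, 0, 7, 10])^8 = (16)(0 7 8 14 15)(1 4 13 2 6)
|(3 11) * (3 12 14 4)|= |(3 11 12 14 4)|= 5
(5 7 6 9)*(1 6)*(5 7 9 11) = (1 6 11 5 9 7) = [0, 6, 2, 3, 4, 9, 11, 1, 8, 7, 10, 5]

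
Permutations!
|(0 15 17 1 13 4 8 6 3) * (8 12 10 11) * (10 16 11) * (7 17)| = 13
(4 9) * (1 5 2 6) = [0, 5, 6, 3, 9, 2, 1, 7, 8, 4] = (1 5 2 6)(4 9)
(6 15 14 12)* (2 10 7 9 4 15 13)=(2 10 7 9 4 15 14 12 6 13)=[0, 1, 10, 3, 15, 5, 13, 9, 8, 4, 7, 11, 6, 2, 12, 14]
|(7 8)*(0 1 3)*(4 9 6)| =|(0 1 3)(4 9 6)(7 8)| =6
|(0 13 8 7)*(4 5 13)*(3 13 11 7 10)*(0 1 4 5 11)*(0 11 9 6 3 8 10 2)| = 13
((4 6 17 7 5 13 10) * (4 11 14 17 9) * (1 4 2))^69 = ((1 4 6 9 2)(5 13 10 11 14 17 7))^69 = (1 2 9 6 4)(5 7 17 14 11 10 13)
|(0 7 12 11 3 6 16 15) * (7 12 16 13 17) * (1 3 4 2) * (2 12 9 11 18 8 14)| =|(0 9 11 4 12 18 8 14 2 1 3 6 13 17 7 16 15)| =17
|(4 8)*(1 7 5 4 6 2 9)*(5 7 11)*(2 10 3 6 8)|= 6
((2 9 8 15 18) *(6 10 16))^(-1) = (2 18 15 8 9)(6 16 10)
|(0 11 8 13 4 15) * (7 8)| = 7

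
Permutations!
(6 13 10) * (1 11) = (1 11)(6 13 10) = [0, 11, 2, 3, 4, 5, 13, 7, 8, 9, 6, 1, 12, 10]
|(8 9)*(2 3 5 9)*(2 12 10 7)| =|(2 3 5 9 8 12 10 7)| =8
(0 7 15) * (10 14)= (0 7 15)(10 14)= [7, 1, 2, 3, 4, 5, 6, 15, 8, 9, 14, 11, 12, 13, 10, 0]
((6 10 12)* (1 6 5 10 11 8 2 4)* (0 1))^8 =((0 1 6 11 8 2 4)(5 10 12))^8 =(0 1 6 11 8 2 4)(5 12 10)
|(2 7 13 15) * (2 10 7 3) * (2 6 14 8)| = |(2 3 6 14 8)(7 13 15 10)| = 20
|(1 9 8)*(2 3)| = |(1 9 8)(2 3)| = 6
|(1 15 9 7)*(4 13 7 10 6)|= |(1 15 9 10 6 4 13 7)|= 8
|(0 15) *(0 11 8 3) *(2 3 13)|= |(0 15 11 8 13 2 3)|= 7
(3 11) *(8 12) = (3 11)(8 12) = [0, 1, 2, 11, 4, 5, 6, 7, 12, 9, 10, 3, 8]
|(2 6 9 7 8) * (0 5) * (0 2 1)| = 8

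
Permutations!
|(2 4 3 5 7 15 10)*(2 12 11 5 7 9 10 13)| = |(2 4 3 7 15 13)(5 9 10 12 11)| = 30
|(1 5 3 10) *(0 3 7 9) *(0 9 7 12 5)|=4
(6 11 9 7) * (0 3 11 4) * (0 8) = (0 3 11 9 7 6 4 8) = [3, 1, 2, 11, 8, 5, 4, 6, 0, 7, 10, 9]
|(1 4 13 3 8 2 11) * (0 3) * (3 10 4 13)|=9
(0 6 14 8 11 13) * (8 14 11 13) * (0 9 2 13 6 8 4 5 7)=(14)(0 8 6 11 4 5 7)(2 13 9)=[8, 1, 13, 3, 5, 7, 11, 0, 6, 2, 10, 4, 12, 9, 14]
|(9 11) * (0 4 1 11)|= |(0 4 1 11 9)|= 5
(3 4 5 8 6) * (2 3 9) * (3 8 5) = (2 8 6 9)(3 4) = [0, 1, 8, 4, 3, 5, 9, 7, 6, 2]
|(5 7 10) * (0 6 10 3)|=6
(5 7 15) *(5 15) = (15)(5 7) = [0, 1, 2, 3, 4, 7, 6, 5, 8, 9, 10, 11, 12, 13, 14, 15]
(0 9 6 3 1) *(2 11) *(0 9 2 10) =(0 2 11 10)(1 9 6 3) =[2, 9, 11, 1, 4, 5, 3, 7, 8, 6, 0, 10]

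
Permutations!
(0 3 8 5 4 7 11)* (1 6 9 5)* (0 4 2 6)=[3, 0, 6, 8, 7, 2, 9, 11, 1, 5, 10, 4]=(0 3 8 1)(2 6 9 5)(4 7 11)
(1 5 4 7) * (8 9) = (1 5 4 7)(8 9) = [0, 5, 2, 3, 7, 4, 6, 1, 9, 8]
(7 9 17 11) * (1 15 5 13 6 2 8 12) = (1 15 5 13 6 2 8 12)(7 9 17 11) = [0, 15, 8, 3, 4, 13, 2, 9, 12, 17, 10, 7, 1, 6, 14, 5, 16, 11]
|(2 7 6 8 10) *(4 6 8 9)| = 12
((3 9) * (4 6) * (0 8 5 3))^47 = (0 5 9 8 3)(4 6)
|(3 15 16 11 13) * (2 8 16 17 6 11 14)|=12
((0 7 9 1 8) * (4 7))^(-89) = ((0 4 7 9 1 8))^(-89) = (0 4 7 9 1 8)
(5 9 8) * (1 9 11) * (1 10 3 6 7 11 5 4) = (1 9 8 4)(3 6 7 11 10) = [0, 9, 2, 6, 1, 5, 7, 11, 4, 8, 3, 10]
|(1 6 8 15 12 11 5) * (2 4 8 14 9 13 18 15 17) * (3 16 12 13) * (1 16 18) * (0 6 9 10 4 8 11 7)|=30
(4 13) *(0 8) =(0 8)(4 13) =[8, 1, 2, 3, 13, 5, 6, 7, 0, 9, 10, 11, 12, 4]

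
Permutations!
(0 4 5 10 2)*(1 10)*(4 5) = [5, 10, 0, 3, 4, 1, 6, 7, 8, 9, 2] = (0 5 1 10 2)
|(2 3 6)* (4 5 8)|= |(2 3 6)(4 5 8)|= 3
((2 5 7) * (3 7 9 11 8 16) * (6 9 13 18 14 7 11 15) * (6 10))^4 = ((2 5 13 18 14 7)(3 11 8 16)(6 9 15 10))^4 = (2 14 13)(5 7 18)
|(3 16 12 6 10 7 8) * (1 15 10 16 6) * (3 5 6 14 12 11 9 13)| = |(1 15 10 7 8 5 6 16 11 9 13 3 14 12)| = 14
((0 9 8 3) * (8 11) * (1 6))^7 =(0 11 3 9 8)(1 6)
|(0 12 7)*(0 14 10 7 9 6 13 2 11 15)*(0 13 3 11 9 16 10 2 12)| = 12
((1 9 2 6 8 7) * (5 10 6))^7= ((1 9 2 5 10 6 8 7))^7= (1 7 8 6 10 5 2 9)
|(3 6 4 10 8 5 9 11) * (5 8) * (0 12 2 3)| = 10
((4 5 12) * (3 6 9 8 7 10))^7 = (3 6 9 8 7 10)(4 5 12)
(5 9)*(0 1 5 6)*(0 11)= [1, 5, 2, 3, 4, 9, 11, 7, 8, 6, 10, 0]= (0 1 5 9 6 11)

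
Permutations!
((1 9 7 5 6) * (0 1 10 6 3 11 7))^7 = (0 1 9)(3 5 7 11)(6 10)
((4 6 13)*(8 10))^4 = (4 6 13)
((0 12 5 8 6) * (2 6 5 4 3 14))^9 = (0 4 14 6 12 3 2)(5 8)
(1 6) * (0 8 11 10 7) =(0 8 11 10 7)(1 6) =[8, 6, 2, 3, 4, 5, 1, 0, 11, 9, 7, 10]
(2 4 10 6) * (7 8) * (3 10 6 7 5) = (2 4 6)(3 10 7 8 5) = [0, 1, 4, 10, 6, 3, 2, 8, 5, 9, 7]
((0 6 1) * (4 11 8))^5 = (0 1 6)(4 8 11)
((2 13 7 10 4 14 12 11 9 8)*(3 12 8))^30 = (2 7 4 8 13 10 14)(3 11)(9 12) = ((2 13 7 10 4 14 8)(3 12 11 9))^30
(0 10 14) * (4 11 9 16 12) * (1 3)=(0 10 14)(1 3)(4 11 9 16 12)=[10, 3, 2, 1, 11, 5, 6, 7, 8, 16, 14, 9, 4, 13, 0, 15, 12]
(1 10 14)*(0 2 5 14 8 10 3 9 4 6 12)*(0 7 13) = (0 2 5 14 1 3 9 4 6 12 7 13)(8 10) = [2, 3, 5, 9, 6, 14, 12, 13, 10, 4, 8, 11, 7, 0, 1]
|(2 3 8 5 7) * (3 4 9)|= 7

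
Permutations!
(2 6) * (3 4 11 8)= (2 6)(3 4 11 8)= [0, 1, 6, 4, 11, 5, 2, 7, 3, 9, 10, 8]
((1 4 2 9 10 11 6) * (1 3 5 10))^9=((1 4 2 9)(3 5 10 11 6))^9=(1 4 2 9)(3 6 11 10 5)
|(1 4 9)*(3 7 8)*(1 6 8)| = |(1 4 9 6 8 3 7)| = 7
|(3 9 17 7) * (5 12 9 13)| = |(3 13 5 12 9 17 7)| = 7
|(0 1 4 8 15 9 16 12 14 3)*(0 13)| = |(0 1 4 8 15 9 16 12 14 3 13)| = 11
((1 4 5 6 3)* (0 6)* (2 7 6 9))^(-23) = ((0 9 2 7 6 3 1 4 5))^(-23) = (0 6 5 7 4 2 1 9 3)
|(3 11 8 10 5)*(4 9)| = |(3 11 8 10 5)(4 9)| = 10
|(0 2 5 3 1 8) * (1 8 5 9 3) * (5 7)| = 15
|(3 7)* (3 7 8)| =2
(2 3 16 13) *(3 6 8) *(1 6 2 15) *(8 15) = (1 6 15)(3 16 13 8) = [0, 6, 2, 16, 4, 5, 15, 7, 3, 9, 10, 11, 12, 8, 14, 1, 13]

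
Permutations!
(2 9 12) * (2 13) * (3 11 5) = [0, 1, 9, 11, 4, 3, 6, 7, 8, 12, 10, 5, 13, 2] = (2 9 12 13)(3 11 5)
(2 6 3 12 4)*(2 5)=(2 6 3 12 4 5)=[0, 1, 6, 12, 5, 2, 3, 7, 8, 9, 10, 11, 4]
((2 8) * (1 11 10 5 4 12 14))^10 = (1 5 14 10 12 11 4)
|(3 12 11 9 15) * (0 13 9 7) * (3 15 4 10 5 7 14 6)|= |(15)(0 13 9 4 10 5 7)(3 12 11 14 6)|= 35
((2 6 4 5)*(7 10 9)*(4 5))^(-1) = (2 5 6)(7 9 10)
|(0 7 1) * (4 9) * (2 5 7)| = |(0 2 5 7 1)(4 9)| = 10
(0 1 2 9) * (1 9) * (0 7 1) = (0 9 7 1 2) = [9, 2, 0, 3, 4, 5, 6, 1, 8, 7]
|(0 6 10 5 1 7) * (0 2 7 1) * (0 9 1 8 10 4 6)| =10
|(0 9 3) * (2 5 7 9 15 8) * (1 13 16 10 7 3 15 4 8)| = 42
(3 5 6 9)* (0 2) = [2, 1, 0, 5, 4, 6, 9, 7, 8, 3] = (0 2)(3 5 6 9)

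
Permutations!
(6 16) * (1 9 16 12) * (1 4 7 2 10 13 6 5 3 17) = (1 9 16 5 3 17)(2 10 13 6 12 4 7) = [0, 9, 10, 17, 7, 3, 12, 2, 8, 16, 13, 11, 4, 6, 14, 15, 5, 1]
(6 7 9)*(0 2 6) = (0 2 6 7 9) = [2, 1, 6, 3, 4, 5, 7, 9, 8, 0]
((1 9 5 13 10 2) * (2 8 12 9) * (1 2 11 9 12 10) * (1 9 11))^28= ((5 13 9)(8 10))^28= (5 13 9)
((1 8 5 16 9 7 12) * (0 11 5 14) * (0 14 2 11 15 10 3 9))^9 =((0 15 10 3 9 7 12 1 8 2 11 5 16))^9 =(0 2 7 15 11 12 10 5 1 3 16 8 9)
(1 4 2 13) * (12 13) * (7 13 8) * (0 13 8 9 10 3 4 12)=[13, 12, 0, 4, 2, 5, 6, 8, 7, 10, 3, 11, 9, 1]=(0 13 1 12 9 10 3 4 2)(7 8)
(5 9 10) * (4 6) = (4 6)(5 9 10) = [0, 1, 2, 3, 6, 9, 4, 7, 8, 10, 5]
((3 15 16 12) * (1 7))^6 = (3 16)(12 15)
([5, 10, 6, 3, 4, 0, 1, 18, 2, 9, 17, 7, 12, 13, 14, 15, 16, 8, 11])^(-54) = (18)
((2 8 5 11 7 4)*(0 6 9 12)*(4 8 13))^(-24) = (13)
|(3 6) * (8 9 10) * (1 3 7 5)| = 15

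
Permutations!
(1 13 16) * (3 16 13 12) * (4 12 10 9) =(1 10 9 4 12 3 16) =[0, 10, 2, 16, 12, 5, 6, 7, 8, 4, 9, 11, 3, 13, 14, 15, 1]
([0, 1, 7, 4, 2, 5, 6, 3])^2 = [0, 1, 3, 2, 7, 5, 6, 4]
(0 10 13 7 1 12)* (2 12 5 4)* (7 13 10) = [7, 5, 12, 3, 2, 4, 6, 1, 8, 9, 10, 11, 0, 13] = (13)(0 7 1 5 4 2 12)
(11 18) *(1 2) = (1 2)(11 18) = [0, 2, 1, 3, 4, 5, 6, 7, 8, 9, 10, 18, 12, 13, 14, 15, 16, 17, 11]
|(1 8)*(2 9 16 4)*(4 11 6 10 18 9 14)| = 6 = |(1 8)(2 14 4)(6 10 18 9 16 11)|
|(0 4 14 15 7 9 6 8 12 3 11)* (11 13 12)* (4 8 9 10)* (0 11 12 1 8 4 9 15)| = |(0 4 14)(1 8 12 3 13)(6 15 7 10 9)| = 15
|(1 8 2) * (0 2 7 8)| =|(0 2 1)(7 8)| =6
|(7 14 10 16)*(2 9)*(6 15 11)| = 12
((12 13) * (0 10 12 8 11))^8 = (0 12 8)(10 13 11)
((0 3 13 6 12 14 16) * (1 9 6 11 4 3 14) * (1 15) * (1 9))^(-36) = (16)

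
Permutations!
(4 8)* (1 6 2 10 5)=(1 6 2 10 5)(4 8)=[0, 6, 10, 3, 8, 1, 2, 7, 4, 9, 5]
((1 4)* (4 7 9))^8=((1 7 9 4))^8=(9)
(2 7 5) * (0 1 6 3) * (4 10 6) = (0 1 4 10 6 3)(2 7 5) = [1, 4, 7, 0, 10, 2, 3, 5, 8, 9, 6]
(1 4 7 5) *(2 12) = (1 4 7 5)(2 12) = [0, 4, 12, 3, 7, 1, 6, 5, 8, 9, 10, 11, 2]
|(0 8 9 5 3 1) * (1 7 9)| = 12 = |(0 8 1)(3 7 9 5)|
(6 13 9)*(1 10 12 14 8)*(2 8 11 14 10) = [0, 2, 8, 3, 4, 5, 13, 7, 1, 6, 12, 14, 10, 9, 11] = (1 2 8)(6 13 9)(10 12)(11 14)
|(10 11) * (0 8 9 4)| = |(0 8 9 4)(10 11)| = 4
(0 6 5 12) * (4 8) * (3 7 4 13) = (0 6 5 12)(3 7 4 8 13) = [6, 1, 2, 7, 8, 12, 5, 4, 13, 9, 10, 11, 0, 3]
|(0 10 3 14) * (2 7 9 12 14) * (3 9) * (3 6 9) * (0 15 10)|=9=|(2 7 6 9 12 14 15 10 3)|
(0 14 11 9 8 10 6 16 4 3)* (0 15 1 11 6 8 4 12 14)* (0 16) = (0 16 12 14 6)(1 11 9 4 3 15)(8 10) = [16, 11, 2, 15, 3, 5, 0, 7, 10, 4, 8, 9, 14, 13, 6, 1, 12]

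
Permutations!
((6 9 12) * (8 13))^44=(13)(6 12 9)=((6 9 12)(8 13))^44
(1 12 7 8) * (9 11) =(1 12 7 8)(9 11) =[0, 12, 2, 3, 4, 5, 6, 8, 1, 11, 10, 9, 7]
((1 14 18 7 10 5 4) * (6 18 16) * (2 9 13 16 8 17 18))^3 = (1 17 10)(2 16 9 6 13)(4 8 7)(5 14 18)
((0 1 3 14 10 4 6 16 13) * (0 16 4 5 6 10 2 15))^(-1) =(0 15 2 14 3 1)(4 6 5 10)(13 16)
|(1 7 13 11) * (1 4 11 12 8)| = 10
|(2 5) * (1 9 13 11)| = |(1 9 13 11)(2 5)| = 4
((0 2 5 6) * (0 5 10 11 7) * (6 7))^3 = (0 11 7 10 5 2 6)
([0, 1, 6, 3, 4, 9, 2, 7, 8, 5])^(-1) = (2 6)(5 9)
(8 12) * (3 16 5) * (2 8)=[0, 1, 8, 16, 4, 3, 6, 7, 12, 9, 10, 11, 2, 13, 14, 15, 5]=(2 8 12)(3 16 5)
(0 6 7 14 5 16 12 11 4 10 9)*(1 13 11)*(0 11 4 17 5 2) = [6, 13, 0, 3, 10, 16, 7, 14, 8, 11, 9, 17, 1, 4, 2, 15, 12, 5] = (0 6 7 14 2)(1 13 4 10 9 11 17 5 16 12)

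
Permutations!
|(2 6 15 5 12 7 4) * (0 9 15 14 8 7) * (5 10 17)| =42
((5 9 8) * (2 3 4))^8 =(2 4 3)(5 8 9)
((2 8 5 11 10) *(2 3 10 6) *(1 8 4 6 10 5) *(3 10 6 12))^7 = (12)(1 8)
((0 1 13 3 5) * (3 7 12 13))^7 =(0 5 3 1)(7 12 13)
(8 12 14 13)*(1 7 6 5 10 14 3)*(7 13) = [0, 13, 2, 1, 4, 10, 5, 6, 12, 9, 14, 11, 3, 8, 7] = (1 13 8 12 3)(5 10 14 7 6)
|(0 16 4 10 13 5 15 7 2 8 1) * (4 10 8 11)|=12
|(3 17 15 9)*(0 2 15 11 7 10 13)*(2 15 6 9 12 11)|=35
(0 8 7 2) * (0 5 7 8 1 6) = (8)(0 1 6)(2 5 7) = [1, 6, 5, 3, 4, 7, 0, 2, 8]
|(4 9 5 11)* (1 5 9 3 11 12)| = 3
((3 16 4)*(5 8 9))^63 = ((3 16 4)(5 8 9))^63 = (16)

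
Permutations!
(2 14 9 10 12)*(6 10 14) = [0, 1, 6, 3, 4, 5, 10, 7, 8, 14, 12, 11, 2, 13, 9] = (2 6 10 12)(9 14)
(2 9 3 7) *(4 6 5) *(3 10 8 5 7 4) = (2 9 10 8 5 3 4 6 7) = [0, 1, 9, 4, 6, 3, 7, 2, 5, 10, 8]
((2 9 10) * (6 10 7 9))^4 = ((2 6 10)(7 9))^4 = (2 6 10)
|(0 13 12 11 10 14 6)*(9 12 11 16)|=6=|(0 13 11 10 14 6)(9 12 16)|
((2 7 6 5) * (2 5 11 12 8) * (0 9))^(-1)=(0 9)(2 8 12 11 6 7)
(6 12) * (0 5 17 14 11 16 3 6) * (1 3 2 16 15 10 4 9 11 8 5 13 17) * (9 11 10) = [13, 3, 16, 6, 11, 1, 12, 7, 5, 10, 4, 15, 0, 17, 8, 9, 2, 14] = (0 13 17 14 8 5 1 3 6 12)(2 16)(4 11 15 9 10)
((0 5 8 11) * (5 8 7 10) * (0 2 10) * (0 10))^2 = ((0 8 11 2)(5 7 10))^2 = (0 11)(2 8)(5 10 7)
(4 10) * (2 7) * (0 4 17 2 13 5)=(0 4 10 17 2 7 13 5)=[4, 1, 7, 3, 10, 0, 6, 13, 8, 9, 17, 11, 12, 5, 14, 15, 16, 2]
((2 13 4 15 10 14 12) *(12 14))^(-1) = (2 12 10 15 4 13)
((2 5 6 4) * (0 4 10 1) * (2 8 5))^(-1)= ((0 4 8 5 6 10 1))^(-1)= (0 1 10 6 5 8 4)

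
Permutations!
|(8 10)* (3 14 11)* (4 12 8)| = 12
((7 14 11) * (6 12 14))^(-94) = ((6 12 14 11 7))^(-94) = (6 12 14 11 7)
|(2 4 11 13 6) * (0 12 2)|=7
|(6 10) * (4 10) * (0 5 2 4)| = 6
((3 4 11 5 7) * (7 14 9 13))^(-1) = (3 7 13 9 14 5 11 4)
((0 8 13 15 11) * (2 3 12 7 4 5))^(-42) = ((0 8 13 15 11)(2 3 12 7 4 5))^(-42) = (0 15 8 11 13)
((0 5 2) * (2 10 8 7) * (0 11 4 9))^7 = ((0 5 10 8 7 2 11 4 9))^7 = (0 4 2 8 5 9 11 7 10)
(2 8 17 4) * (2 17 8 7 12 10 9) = [0, 1, 7, 3, 17, 5, 6, 12, 8, 2, 9, 11, 10, 13, 14, 15, 16, 4] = (2 7 12 10 9)(4 17)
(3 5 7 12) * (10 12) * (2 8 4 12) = (2 8 4 12 3 5 7 10) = [0, 1, 8, 5, 12, 7, 6, 10, 4, 9, 2, 11, 3]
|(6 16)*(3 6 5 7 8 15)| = |(3 6 16 5 7 8 15)| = 7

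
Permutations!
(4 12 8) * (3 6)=(3 6)(4 12 8)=[0, 1, 2, 6, 12, 5, 3, 7, 4, 9, 10, 11, 8]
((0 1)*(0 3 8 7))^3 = (0 8 1 7 3)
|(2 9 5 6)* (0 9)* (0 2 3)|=|(0 9 5 6 3)|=5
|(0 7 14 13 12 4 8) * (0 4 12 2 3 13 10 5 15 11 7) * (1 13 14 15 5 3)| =6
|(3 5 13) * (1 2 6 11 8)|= |(1 2 6 11 8)(3 5 13)|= 15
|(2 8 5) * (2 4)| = |(2 8 5 4)| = 4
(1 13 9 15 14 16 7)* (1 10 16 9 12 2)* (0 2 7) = (0 2 1 13 12 7 10 16)(9 15 14) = [2, 13, 1, 3, 4, 5, 6, 10, 8, 15, 16, 11, 7, 12, 9, 14, 0]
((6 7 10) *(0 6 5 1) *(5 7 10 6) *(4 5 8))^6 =((0 8 4 5 1)(6 10 7))^6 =(10)(0 8 4 5 1)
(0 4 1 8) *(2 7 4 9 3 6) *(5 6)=(0 9 3 5 6 2 7 4 1 8)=[9, 8, 7, 5, 1, 6, 2, 4, 0, 3]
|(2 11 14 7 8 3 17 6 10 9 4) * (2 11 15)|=|(2 15)(3 17 6 10 9 4 11 14 7 8)|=10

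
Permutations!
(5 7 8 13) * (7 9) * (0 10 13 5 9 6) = [10, 1, 2, 3, 4, 6, 0, 8, 5, 7, 13, 11, 12, 9] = (0 10 13 9 7 8 5 6)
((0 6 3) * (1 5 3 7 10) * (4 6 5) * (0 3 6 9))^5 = ((0 5 6 7 10 1 4 9))^5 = (0 1 6 9 10 5 4 7)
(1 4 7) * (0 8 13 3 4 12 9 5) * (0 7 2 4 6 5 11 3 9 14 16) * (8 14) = [14, 12, 4, 6, 2, 7, 5, 1, 13, 11, 10, 3, 8, 9, 16, 15, 0] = (0 14 16)(1 12 8 13 9 11 3 6 5 7)(2 4)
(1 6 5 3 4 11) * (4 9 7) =(1 6 5 3 9 7 4 11) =[0, 6, 2, 9, 11, 3, 5, 4, 8, 7, 10, 1]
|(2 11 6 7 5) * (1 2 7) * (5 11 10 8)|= |(1 2 10 8 5 7 11 6)|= 8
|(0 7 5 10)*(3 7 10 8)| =4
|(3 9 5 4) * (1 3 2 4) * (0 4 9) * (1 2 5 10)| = 8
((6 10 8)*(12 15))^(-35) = (6 10 8)(12 15) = ((6 10 8)(12 15))^(-35)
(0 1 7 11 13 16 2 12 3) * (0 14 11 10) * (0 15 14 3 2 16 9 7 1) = (16)(2 12)(7 10 15 14 11 13 9) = [0, 1, 12, 3, 4, 5, 6, 10, 8, 7, 15, 13, 2, 9, 11, 14, 16]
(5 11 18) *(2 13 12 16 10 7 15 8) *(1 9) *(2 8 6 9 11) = (1 11 18 5 2 13 12 16 10 7 15 6 9) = [0, 11, 13, 3, 4, 2, 9, 15, 8, 1, 7, 18, 16, 12, 14, 6, 10, 17, 5]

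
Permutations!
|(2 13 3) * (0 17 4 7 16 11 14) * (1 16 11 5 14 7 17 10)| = 6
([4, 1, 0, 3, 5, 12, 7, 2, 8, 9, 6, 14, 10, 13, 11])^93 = [6, 1, 10, 3, 7, 2, 5, 12, 8, 9, 4, 14, 0, 13, 11]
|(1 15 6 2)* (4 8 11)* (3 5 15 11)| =|(1 11 4 8 3 5 15 6 2)| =9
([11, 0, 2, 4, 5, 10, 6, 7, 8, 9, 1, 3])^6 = [1, 10, 2, 11, 3, 4, 6, 7, 8, 9, 5, 0]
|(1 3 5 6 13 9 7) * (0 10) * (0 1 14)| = 10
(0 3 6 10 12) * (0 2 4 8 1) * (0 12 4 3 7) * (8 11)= (0 7)(1 12 2 3 6 10 4 11 8)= [7, 12, 3, 6, 11, 5, 10, 0, 1, 9, 4, 8, 2]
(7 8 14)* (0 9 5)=(0 9 5)(7 8 14)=[9, 1, 2, 3, 4, 0, 6, 8, 14, 5, 10, 11, 12, 13, 7]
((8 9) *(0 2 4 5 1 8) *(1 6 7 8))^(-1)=((0 2 4 5 6 7 8 9))^(-1)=(0 9 8 7 6 5 4 2)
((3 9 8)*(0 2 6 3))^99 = ((0 2 6 3 9 8))^99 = (0 3)(2 9)(6 8)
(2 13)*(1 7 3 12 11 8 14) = (1 7 3 12 11 8 14)(2 13) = [0, 7, 13, 12, 4, 5, 6, 3, 14, 9, 10, 8, 11, 2, 1]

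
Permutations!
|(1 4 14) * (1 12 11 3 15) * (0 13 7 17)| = 28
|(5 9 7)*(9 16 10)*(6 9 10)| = |(5 16 6 9 7)| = 5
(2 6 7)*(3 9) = (2 6 7)(3 9) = [0, 1, 6, 9, 4, 5, 7, 2, 8, 3]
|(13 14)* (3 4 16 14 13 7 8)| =|(3 4 16 14 7 8)| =6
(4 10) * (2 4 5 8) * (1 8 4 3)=(1 8 2 3)(4 10 5)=[0, 8, 3, 1, 10, 4, 6, 7, 2, 9, 5]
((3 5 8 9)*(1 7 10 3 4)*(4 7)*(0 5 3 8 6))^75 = (1 4)(7 9 8 10)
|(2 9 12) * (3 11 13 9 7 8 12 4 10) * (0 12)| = |(0 12 2 7 8)(3 11 13 9 4 10)| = 30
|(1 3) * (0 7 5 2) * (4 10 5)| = 6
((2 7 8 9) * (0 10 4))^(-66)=(10)(2 8)(7 9)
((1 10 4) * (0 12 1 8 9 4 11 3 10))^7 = ((0 12 1)(3 10 11)(4 8 9))^7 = (0 12 1)(3 10 11)(4 8 9)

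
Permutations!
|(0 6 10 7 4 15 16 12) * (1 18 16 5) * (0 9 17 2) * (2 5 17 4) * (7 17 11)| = |(0 6 10 17 5 1 18 16 12 9 4 15 11 7 2)| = 15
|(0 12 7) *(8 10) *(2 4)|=6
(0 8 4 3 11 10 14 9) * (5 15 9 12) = (0 8 4 3 11 10 14 12 5 15 9) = [8, 1, 2, 11, 3, 15, 6, 7, 4, 0, 14, 10, 5, 13, 12, 9]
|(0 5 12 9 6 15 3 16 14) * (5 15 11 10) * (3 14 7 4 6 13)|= 33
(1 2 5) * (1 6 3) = (1 2 5 6 3) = [0, 2, 5, 1, 4, 6, 3]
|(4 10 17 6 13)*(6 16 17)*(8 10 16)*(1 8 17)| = 7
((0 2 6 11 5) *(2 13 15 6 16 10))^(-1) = (0 5 11 6 15 13)(2 10 16)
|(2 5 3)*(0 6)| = 6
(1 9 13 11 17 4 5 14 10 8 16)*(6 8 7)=(1 9 13 11 17 4 5 14 10 7 6 8 16)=[0, 9, 2, 3, 5, 14, 8, 6, 16, 13, 7, 17, 12, 11, 10, 15, 1, 4]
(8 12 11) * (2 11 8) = (2 11)(8 12) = [0, 1, 11, 3, 4, 5, 6, 7, 12, 9, 10, 2, 8]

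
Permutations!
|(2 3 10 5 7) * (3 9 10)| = |(2 9 10 5 7)| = 5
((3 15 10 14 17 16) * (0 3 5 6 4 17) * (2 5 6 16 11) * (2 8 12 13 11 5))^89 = ((0 3 15 10 14)(4 17 5 16 6)(8 12 13 11))^89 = (0 14 10 15 3)(4 6 16 5 17)(8 12 13 11)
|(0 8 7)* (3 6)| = |(0 8 7)(3 6)| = 6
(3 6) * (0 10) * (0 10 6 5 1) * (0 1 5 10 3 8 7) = [6, 1, 2, 10, 4, 5, 8, 0, 7, 9, 3] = (0 6 8 7)(3 10)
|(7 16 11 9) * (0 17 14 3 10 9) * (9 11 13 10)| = |(0 17 14 3 9 7 16 13 10 11)| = 10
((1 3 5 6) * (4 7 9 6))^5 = (1 9 4 3 6 7 5) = ((1 3 5 4 7 9 6))^5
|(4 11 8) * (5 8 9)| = 5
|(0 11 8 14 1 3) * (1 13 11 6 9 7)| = 12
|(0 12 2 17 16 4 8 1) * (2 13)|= 9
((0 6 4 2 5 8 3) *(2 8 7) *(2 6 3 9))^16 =(2 7 4 9 5 6 8)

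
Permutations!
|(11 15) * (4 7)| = 2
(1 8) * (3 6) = (1 8)(3 6) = [0, 8, 2, 6, 4, 5, 3, 7, 1]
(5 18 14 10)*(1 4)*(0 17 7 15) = [17, 4, 2, 3, 1, 18, 6, 15, 8, 9, 5, 11, 12, 13, 10, 0, 16, 7, 14] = (0 17 7 15)(1 4)(5 18 14 10)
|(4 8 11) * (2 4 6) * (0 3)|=|(0 3)(2 4 8 11 6)|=10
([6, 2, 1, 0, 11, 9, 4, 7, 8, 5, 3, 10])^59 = [3, 2, 1, 10, 6, 9, 0, 7, 8, 5, 11, 4]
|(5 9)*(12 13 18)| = 6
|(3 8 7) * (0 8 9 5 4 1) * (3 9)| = |(0 8 7 9 5 4 1)| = 7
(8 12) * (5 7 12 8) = [0, 1, 2, 3, 4, 7, 6, 12, 8, 9, 10, 11, 5] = (5 7 12)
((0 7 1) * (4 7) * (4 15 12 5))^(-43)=((0 15 12 5 4 7 1))^(-43)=(0 1 7 4 5 12 15)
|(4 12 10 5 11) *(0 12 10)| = 4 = |(0 12)(4 10 5 11)|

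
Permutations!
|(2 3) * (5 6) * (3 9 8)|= 4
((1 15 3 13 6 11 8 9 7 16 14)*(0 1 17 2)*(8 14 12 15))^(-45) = ((0 1 8 9 7 16 12 15 3 13 6 11 14 17 2))^(-45) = (17)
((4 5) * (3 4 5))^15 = (5)(3 4)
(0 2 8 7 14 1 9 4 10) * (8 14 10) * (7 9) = (0 2 14 1 7 10)(4 8 9) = [2, 7, 14, 3, 8, 5, 6, 10, 9, 4, 0, 11, 12, 13, 1]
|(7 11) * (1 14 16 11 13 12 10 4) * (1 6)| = 10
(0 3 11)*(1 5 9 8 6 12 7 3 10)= (0 10 1 5 9 8 6 12 7 3 11)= [10, 5, 2, 11, 4, 9, 12, 3, 6, 8, 1, 0, 7]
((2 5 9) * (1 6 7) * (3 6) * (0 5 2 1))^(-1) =(0 7 6 3 1 9 5)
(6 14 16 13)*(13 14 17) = (6 17 13)(14 16) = [0, 1, 2, 3, 4, 5, 17, 7, 8, 9, 10, 11, 12, 6, 16, 15, 14, 13]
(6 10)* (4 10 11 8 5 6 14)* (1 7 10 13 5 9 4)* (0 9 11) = (0 9 4 13 5 6)(1 7 10 14)(8 11) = [9, 7, 2, 3, 13, 6, 0, 10, 11, 4, 14, 8, 12, 5, 1]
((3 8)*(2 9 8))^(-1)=(2 3 8 9)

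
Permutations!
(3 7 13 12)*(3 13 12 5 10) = [0, 1, 2, 7, 4, 10, 6, 12, 8, 9, 3, 11, 13, 5] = (3 7 12 13 5 10)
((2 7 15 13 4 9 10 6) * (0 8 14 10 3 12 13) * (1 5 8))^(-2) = (0 7 6 14 5)(1 15 2 10 8)(3 4 12 9 13) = ((0 1 5 8 14 10 6 2 7 15)(3 12 13 4 9))^(-2)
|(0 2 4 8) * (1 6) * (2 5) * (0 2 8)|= |(0 5 8 2 4)(1 6)|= 10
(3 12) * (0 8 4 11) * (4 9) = (0 8 9 4 11)(3 12) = [8, 1, 2, 12, 11, 5, 6, 7, 9, 4, 10, 0, 3]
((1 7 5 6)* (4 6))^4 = ((1 7 5 4 6))^4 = (1 6 4 5 7)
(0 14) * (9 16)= (0 14)(9 16)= [14, 1, 2, 3, 4, 5, 6, 7, 8, 16, 10, 11, 12, 13, 0, 15, 9]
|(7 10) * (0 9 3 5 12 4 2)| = |(0 9 3 5 12 4 2)(7 10)| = 14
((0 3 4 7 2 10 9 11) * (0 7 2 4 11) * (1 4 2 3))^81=((0 1 4 3 11 7 2 10 9))^81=(11)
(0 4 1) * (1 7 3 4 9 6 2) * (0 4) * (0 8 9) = [0, 4, 1, 8, 7, 5, 2, 3, 9, 6] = (1 4 7 3 8 9 6 2)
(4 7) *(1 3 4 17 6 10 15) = (1 3 4 7 17 6 10 15) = [0, 3, 2, 4, 7, 5, 10, 17, 8, 9, 15, 11, 12, 13, 14, 1, 16, 6]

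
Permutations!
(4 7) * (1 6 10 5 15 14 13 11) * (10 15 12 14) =(1 6 15 10 5 12 14 13 11)(4 7) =[0, 6, 2, 3, 7, 12, 15, 4, 8, 9, 5, 1, 14, 11, 13, 10]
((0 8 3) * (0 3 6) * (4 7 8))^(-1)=((0 4 7 8 6))^(-1)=(0 6 8 7 4)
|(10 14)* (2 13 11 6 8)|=10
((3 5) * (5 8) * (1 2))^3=(8)(1 2)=((1 2)(3 8 5))^3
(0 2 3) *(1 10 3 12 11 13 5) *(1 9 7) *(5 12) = [2, 10, 5, 0, 4, 9, 6, 1, 8, 7, 3, 13, 11, 12] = (0 2 5 9 7 1 10 3)(11 13 12)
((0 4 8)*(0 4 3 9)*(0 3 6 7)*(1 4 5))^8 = ((0 6 7)(1 4 8 5)(3 9))^8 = (9)(0 7 6)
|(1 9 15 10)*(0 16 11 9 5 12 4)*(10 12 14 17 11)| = 12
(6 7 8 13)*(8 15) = (6 7 15 8 13) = [0, 1, 2, 3, 4, 5, 7, 15, 13, 9, 10, 11, 12, 6, 14, 8]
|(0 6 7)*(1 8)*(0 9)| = 4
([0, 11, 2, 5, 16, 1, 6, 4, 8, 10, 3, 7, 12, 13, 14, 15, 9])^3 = (1 4 10)(3 11 16)(5 7 9)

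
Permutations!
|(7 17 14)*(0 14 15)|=5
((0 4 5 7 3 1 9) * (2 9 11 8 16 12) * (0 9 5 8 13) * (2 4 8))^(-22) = (0 16 4 5 3 11)(1 13 8 12 2 7)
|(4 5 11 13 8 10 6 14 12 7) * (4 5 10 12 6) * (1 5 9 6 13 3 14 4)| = 13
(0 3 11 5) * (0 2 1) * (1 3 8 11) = (0 8 11 5 2 3 1) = [8, 0, 3, 1, 4, 2, 6, 7, 11, 9, 10, 5]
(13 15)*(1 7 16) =(1 7 16)(13 15) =[0, 7, 2, 3, 4, 5, 6, 16, 8, 9, 10, 11, 12, 15, 14, 13, 1]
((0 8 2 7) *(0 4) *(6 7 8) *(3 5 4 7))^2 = (8)(0 3 4 6 5)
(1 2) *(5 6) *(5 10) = [0, 2, 1, 3, 4, 6, 10, 7, 8, 9, 5] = (1 2)(5 6 10)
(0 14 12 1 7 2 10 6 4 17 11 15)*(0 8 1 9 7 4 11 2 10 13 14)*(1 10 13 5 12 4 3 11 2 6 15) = (1 3 11)(2 5 12 9 7 13 14 4 17 6)(8 10 15) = [0, 3, 5, 11, 17, 12, 2, 13, 10, 7, 15, 1, 9, 14, 4, 8, 16, 6]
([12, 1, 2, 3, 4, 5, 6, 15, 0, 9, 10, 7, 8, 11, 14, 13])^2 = (0 8 12)(7 13)(11 15)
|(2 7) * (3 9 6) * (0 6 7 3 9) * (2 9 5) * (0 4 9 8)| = 9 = |(0 6 5 2 3 4 9 7 8)|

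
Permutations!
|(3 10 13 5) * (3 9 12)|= |(3 10 13 5 9 12)|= 6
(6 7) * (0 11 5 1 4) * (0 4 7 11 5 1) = [5, 7, 2, 3, 4, 0, 11, 6, 8, 9, 10, 1] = (0 5)(1 7 6 11)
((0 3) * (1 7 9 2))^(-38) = (1 9)(2 7)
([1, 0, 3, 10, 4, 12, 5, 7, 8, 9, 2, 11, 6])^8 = [0, 1, 10, 2, 4, 6, 12, 7, 8, 9, 3, 11, 5]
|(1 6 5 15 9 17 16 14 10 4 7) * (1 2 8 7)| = |(1 6 5 15 9 17 16 14 10 4)(2 8 7)| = 30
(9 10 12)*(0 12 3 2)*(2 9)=[12, 1, 0, 9, 4, 5, 6, 7, 8, 10, 3, 11, 2]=(0 12 2)(3 9 10)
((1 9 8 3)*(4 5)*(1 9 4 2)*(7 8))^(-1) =((1 4 5 2)(3 9 7 8))^(-1) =(1 2 5 4)(3 8 7 9)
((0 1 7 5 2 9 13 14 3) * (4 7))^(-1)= ((0 1 4 7 5 2 9 13 14 3))^(-1)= (0 3 14 13 9 2 5 7 4 1)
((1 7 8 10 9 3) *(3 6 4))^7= (1 3 4 6 9 10 8 7)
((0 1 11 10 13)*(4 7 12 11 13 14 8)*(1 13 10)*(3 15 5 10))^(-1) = ((0 13)(1 3 15 5 10 14 8 4 7 12 11))^(-1) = (0 13)(1 11 12 7 4 8 14 10 5 15 3)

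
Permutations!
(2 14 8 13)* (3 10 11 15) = (2 14 8 13)(3 10 11 15) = [0, 1, 14, 10, 4, 5, 6, 7, 13, 9, 11, 15, 12, 2, 8, 3]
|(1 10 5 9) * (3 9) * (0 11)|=10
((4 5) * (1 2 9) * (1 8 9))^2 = (9)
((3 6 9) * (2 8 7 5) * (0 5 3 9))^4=(9)(0 7 5 3 2 6 8)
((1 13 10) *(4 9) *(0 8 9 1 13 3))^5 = ((0 8 9 4 1 3)(10 13))^5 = (0 3 1 4 9 8)(10 13)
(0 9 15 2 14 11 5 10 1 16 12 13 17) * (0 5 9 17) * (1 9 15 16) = (0 17 5 10 9 16 12 13)(2 14 11 15) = [17, 1, 14, 3, 4, 10, 6, 7, 8, 16, 9, 15, 13, 0, 11, 2, 12, 5]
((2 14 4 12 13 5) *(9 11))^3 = (2 12)(4 5)(9 11)(13 14)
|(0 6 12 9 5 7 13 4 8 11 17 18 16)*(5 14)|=14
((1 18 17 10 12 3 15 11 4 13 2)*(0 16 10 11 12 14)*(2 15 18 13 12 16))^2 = ((0 2 1 13 15 16 10 14)(3 18 17 11 4 12))^2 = (0 1 15 10)(2 13 16 14)(3 17 4)(11 12 18)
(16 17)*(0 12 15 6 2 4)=(0 12 15 6 2 4)(16 17)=[12, 1, 4, 3, 0, 5, 2, 7, 8, 9, 10, 11, 15, 13, 14, 6, 17, 16]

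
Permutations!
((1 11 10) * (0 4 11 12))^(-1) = ((0 4 11 10 1 12))^(-1) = (0 12 1 10 11 4)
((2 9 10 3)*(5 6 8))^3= ((2 9 10 3)(5 6 8))^3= (2 3 10 9)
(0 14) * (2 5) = (0 14)(2 5) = [14, 1, 5, 3, 4, 2, 6, 7, 8, 9, 10, 11, 12, 13, 0]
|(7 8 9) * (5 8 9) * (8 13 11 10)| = 10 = |(5 13 11 10 8)(7 9)|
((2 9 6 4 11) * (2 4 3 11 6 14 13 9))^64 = (9 14 13)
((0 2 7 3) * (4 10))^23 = ((0 2 7 3)(4 10))^23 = (0 3 7 2)(4 10)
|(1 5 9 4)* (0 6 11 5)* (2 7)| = |(0 6 11 5 9 4 1)(2 7)| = 14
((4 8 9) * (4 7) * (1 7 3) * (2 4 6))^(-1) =((1 7 6 2 4 8 9 3))^(-1) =(1 3 9 8 4 2 6 7)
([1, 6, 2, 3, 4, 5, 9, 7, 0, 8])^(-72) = (0 9 1 8 6)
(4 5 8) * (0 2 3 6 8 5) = (0 2 3 6 8 4) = [2, 1, 3, 6, 0, 5, 8, 7, 4]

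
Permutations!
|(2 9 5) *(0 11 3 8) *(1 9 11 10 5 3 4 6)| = 11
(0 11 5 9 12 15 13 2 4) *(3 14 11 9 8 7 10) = (0 9 12 15 13 2 4)(3 14 11 5 8 7 10) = [9, 1, 4, 14, 0, 8, 6, 10, 7, 12, 3, 5, 15, 2, 11, 13]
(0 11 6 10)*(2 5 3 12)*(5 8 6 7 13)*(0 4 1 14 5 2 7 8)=(0 11 8 6 10 4 1 14 5 3 12 7 13 2)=[11, 14, 0, 12, 1, 3, 10, 13, 6, 9, 4, 8, 7, 2, 5]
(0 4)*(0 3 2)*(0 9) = [4, 1, 9, 2, 3, 5, 6, 7, 8, 0] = (0 4 3 2 9)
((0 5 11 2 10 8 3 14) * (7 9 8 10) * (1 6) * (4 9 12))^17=((0 5 11 2 7 12 4 9 8 3 14)(1 6))^17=(0 4 5 9 11 8 2 3 7 14 12)(1 6)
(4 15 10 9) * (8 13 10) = (4 15 8 13 10 9) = [0, 1, 2, 3, 15, 5, 6, 7, 13, 4, 9, 11, 12, 10, 14, 8]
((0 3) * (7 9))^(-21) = (0 3)(7 9)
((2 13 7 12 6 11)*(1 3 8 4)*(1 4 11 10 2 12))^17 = (1 2 12 3 13 6 8 7 10 11) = ((1 3 8 11 12 6 10 2 13 7))^17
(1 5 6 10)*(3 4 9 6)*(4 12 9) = (1 5 3 12 9 6 10) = [0, 5, 2, 12, 4, 3, 10, 7, 8, 6, 1, 11, 9]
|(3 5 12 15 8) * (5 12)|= 4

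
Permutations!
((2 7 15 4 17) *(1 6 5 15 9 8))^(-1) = ((1 6 5 15 4 17 2 7 9 8))^(-1) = (1 8 9 7 2 17 4 15 5 6)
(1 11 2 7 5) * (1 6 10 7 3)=[0, 11, 3, 1, 4, 6, 10, 5, 8, 9, 7, 2]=(1 11 2 3)(5 6 10 7)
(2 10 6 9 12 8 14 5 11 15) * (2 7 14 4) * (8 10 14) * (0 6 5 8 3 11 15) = [6, 1, 14, 11, 2, 15, 9, 3, 4, 12, 5, 0, 10, 13, 8, 7] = (0 6 9 12 10 5 15 7 3 11)(2 14 8 4)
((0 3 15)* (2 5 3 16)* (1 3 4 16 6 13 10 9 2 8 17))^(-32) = (0 17 5 13 3 16 9)(1 4 10 15 8 2 6)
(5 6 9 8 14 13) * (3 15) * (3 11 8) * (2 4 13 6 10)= (2 4 13 5 10)(3 15 11 8 14 6 9)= [0, 1, 4, 15, 13, 10, 9, 7, 14, 3, 2, 8, 12, 5, 6, 11]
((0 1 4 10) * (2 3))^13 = (0 1 4 10)(2 3)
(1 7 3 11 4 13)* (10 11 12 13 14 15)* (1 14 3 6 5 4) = (1 7 6 5 4 3 12 13 14 15 10 11) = [0, 7, 2, 12, 3, 4, 5, 6, 8, 9, 11, 1, 13, 14, 15, 10]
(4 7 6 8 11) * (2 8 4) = [0, 1, 8, 3, 7, 5, 4, 6, 11, 9, 10, 2] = (2 8 11)(4 7 6)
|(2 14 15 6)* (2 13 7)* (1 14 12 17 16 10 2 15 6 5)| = |(1 14 6 13 7 15 5)(2 12 17 16 10)| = 35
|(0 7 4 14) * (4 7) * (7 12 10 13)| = |(0 4 14)(7 12 10 13)| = 12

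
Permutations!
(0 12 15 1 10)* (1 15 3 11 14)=[12, 10, 2, 11, 4, 5, 6, 7, 8, 9, 0, 14, 3, 13, 1, 15]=(15)(0 12 3 11 14 1 10)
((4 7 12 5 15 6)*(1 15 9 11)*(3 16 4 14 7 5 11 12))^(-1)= ((1 15 6 14 7 3 16 4 5 9 12 11))^(-1)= (1 11 12 9 5 4 16 3 7 14 6 15)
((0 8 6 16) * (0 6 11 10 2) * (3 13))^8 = (16)(0 10 8 2 11)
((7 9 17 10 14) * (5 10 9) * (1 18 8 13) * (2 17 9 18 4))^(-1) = (1 13 8 18 17 2 4)(5 7 14 10)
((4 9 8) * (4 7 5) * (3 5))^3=((3 5 4 9 8 7))^3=(3 9)(4 7)(5 8)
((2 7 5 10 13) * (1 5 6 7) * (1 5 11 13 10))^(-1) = ((1 11 13 2 5)(6 7))^(-1) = (1 5 2 13 11)(6 7)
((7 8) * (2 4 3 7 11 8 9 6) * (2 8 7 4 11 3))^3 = (2 9 3 11 6 4 7 8)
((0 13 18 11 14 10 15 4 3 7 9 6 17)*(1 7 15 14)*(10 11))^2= ((0 13 18 10 14 11 1 7 9 6 17)(3 15 4))^2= (0 18 14 1 9 17 13 10 11 7 6)(3 4 15)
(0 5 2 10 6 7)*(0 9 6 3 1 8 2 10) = (0 5 10 3 1 8 2)(6 7 9) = [5, 8, 0, 1, 4, 10, 7, 9, 2, 6, 3]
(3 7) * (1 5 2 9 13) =[0, 5, 9, 7, 4, 2, 6, 3, 8, 13, 10, 11, 12, 1] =(1 5 2 9 13)(3 7)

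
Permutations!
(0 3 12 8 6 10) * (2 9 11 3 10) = (0 10)(2 9 11 3 12 8 6) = [10, 1, 9, 12, 4, 5, 2, 7, 6, 11, 0, 3, 8]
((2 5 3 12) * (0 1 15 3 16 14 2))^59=(0 12 3 15 1)(2 14 16 5)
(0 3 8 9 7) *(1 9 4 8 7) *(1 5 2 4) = [3, 9, 4, 7, 8, 2, 6, 0, 1, 5] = (0 3 7)(1 9 5 2 4 8)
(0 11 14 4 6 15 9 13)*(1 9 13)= (0 11 14 4 6 15 13)(1 9)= [11, 9, 2, 3, 6, 5, 15, 7, 8, 1, 10, 14, 12, 0, 4, 13]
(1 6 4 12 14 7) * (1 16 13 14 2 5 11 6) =(2 5 11 6 4 12)(7 16 13 14) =[0, 1, 5, 3, 12, 11, 4, 16, 8, 9, 10, 6, 2, 14, 7, 15, 13]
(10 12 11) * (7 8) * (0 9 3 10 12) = (0 9 3 10)(7 8)(11 12) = [9, 1, 2, 10, 4, 5, 6, 8, 7, 3, 0, 12, 11]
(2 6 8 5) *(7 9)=(2 6 8 5)(7 9)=[0, 1, 6, 3, 4, 2, 8, 9, 5, 7]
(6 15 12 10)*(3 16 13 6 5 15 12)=(3 16 13 6 12 10 5 15)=[0, 1, 2, 16, 4, 15, 12, 7, 8, 9, 5, 11, 10, 6, 14, 3, 13]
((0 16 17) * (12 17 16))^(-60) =((0 12 17))^(-60) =(17)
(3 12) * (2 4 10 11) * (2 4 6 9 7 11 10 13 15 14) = [0, 1, 6, 12, 13, 5, 9, 11, 8, 7, 10, 4, 3, 15, 2, 14] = (2 6 9 7 11 4 13 15 14)(3 12)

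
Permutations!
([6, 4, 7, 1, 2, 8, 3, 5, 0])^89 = (0 8 5 7 2 4 1 3 6)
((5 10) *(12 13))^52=((5 10)(12 13))^52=(13)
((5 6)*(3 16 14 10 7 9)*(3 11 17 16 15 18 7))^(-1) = ((3 15 18 7 9 11 17 16 14 10)(5 6))^(-1) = (3 10 14 16 17 11 9 7 18 15)(5 6)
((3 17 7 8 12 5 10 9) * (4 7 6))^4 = ((3 17 6 4 7 8 12 5 10 9))^4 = (3 7 10 6 12)(4 5 17 8 9)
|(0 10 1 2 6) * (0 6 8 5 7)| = |(0 10 1 2 8 5 7)| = 7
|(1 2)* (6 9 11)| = |(1 2)(6 9 11)| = 6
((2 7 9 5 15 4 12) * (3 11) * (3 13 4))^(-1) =(2 12 4 13 11 3 15 5 9 7)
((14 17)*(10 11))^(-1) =(10 11)(14 17)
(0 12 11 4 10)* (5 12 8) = (0 8 5 12 11 4 10) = [8, 1, 2, 3, 10, 12, 6, 7, 5, 9, 0, 4, 11]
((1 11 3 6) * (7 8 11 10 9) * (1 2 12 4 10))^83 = ((2 12 4 10 9 7 8 11 3 6))^83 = (2 10 8 6 4 7 3 12 9 11)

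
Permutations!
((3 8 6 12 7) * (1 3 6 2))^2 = ((1 3 8 2)(6 12 7))^2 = (1 8)(2 3)(6 7 12)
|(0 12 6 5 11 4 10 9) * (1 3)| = |(0 12 6 5 11 4 10 9)(1 3)| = 8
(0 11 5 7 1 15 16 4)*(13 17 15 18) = (0 11 5 7 1 18 13 17 15 16 4) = [11, 18, 2, 3, 0, 7, 6, 1, 8, 9, 10, 5, 12, 17, 14, 16, 4, 15, 13]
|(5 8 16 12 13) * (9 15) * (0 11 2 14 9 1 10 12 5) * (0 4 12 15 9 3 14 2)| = |(0 11)(1 10 15)(3 14)(4 12 13)(5 8 16)| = 6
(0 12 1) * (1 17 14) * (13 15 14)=(0 12 17 13 15 14 1)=[12, 0, 2, 3, 4, 5, 6, 7, 8, 9, 10, 11, 17, 15, 1, 14, 16, 13]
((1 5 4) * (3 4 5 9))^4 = (9)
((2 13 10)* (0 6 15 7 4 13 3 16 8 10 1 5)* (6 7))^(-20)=((0 7 4 13 1 5)(2 3 16 8 10)(6 15))^(-20)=(16)(0 1 4)(5 13 7)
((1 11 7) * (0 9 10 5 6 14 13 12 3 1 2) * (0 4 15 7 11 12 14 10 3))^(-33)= ((0 9 3 1 12)(2 4 15 7)(5 6 10)(13 14))^(-33)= (0 3 12 9 1)(2 7 15 4)(13 14)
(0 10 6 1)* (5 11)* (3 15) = [10, 0, 2, 15, 4, 11, 1, 7, 8, 9, 6, 5, 12, 13, 14, 3] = (0 10 6 1)(3 15)(5 11)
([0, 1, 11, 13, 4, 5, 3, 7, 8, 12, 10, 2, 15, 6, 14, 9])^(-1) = (2 11)(3 6 13)(9 15 12)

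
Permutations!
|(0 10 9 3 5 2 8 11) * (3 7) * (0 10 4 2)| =|(0 4 2 8 11 10 9 7 3 5)| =10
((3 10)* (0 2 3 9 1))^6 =((0 2 3 10 9 1))^6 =(10)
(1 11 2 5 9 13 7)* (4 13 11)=(1 4 13 7)(2 5 9 11)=[0, 4, 5, 3, 13, 9, 6, 1, 8, 11, 10, 2, 12, 7]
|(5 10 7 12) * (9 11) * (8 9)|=|(5 10 7 12)(8 9 11)|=12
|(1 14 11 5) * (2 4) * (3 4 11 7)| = 8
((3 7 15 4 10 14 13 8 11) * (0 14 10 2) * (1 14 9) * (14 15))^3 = (0 15)(1 2)(3 13)(4 9)(7 8)(11 14)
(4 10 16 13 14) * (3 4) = (3 4 10 16 13 14) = [0, 1, 2, 4, 10, 5, 6, 7, 8, 9, 16, 11, 12, 14, 3, 15, 13]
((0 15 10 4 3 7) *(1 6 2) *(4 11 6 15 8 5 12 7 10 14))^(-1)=((0 8 5 12 7)(1 15 14 4 3 10 11 6 2))^(-1)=(0 7 12 5 8)(1 2 6 11 10 3 4 14 15)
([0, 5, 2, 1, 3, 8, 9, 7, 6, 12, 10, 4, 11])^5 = (1 12 5 11 8 4 6 3 9)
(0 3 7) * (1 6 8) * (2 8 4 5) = (0 3 7)(1 6 4 5 2 8) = [3, 6, 8, 7, 5, 2, 4, 0, 1]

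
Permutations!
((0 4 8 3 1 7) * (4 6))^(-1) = (0 7 1 3 8 4 6)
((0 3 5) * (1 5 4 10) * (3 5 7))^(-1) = (0 5)(1 10 4 3 7)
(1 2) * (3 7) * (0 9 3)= [9, 2, 1, 7, 4, 5, 6, 0, 8, 3]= (0 9 3 7)(1 2)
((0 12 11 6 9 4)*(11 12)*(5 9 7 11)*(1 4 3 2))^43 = ((12)(0 5 9 3 2 1 4)(6 7 11))^43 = (12)(0 5 9 3 2 1 4)(6 7 11)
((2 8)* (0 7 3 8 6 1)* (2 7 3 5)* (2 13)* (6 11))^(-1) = (0 1 6 11 2 13 5 7 8 3)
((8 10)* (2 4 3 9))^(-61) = ((2 4 3 9)(8 10))^(-61) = (2 9 3 4)(8 10)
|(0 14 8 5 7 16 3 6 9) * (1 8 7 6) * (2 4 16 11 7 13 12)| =|(0 14 13 12 2 4 16 3 1 8 5 6 9)(7 11)| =26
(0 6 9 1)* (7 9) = [6, 0, 2, 3, 4, 5, 7, 9, 8, 1] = (0 6 7 9 1)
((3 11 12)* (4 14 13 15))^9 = (4 14 13 15)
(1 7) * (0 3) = [3, 7, 2, 0, 4, 5, 6, 1] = (0 3)(1 7)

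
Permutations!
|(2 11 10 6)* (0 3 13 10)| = 7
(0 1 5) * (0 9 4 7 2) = (0 1 5 9 4 7 2) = [1, 5, 0, 3, 7, 9, 6, 2, 8, 4]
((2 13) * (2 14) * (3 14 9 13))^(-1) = ((2 3 14)(9 13))^(-1) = (2 14 3)(9 13)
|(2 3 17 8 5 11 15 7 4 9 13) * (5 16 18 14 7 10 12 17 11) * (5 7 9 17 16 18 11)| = |(2 3 5 7 4 17 8 18 14 9 13)(10 12 16 11 15)| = 55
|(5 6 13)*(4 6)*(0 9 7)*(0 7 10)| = 12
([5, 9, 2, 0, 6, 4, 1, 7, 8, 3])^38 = [6, 0, 2, 4, 9, 1, 3, 7, 8, 5]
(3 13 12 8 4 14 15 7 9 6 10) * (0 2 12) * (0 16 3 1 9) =[2, 9, 12, 13, 14, 5, 10, 0, 4, 6, 1, 11, 8, 16, 15, 7, 3] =(0 2 12 8 4 14 15 7)(1 9 6 10)(3 13 16)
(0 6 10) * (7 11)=(0 6 10)(7 11)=[6, 1, 2, 3, 4, 5, 10, 11, 8, 9, 0, 7]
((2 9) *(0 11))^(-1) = (0 11)(2 9)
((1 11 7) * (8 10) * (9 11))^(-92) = ((1 9 11 7)(8 10))^(-92) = (11)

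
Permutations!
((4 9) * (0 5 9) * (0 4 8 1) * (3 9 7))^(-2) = (0 8 3 5 1 9 7)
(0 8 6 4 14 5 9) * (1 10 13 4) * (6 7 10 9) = (0 8 7 10 13 4 14 5 6 1 9) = [8, 9, 2, 3, 14, 6, 1, 10, 7, 0, 13, 11, 12, 4, 5]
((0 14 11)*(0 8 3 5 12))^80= ((0 14 11 8 3 5 12))^80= (0 8 12 11 5 14 3)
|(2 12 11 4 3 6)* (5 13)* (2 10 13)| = 9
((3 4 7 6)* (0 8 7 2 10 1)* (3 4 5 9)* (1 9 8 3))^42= ((0 3 5 8 7 6 4 2 10 9 1))^42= (0 9 2 6 8 3 1 10 4 7 5)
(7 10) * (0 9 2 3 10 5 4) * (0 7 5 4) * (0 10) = [9, 1, 3, 0, 7, 10, 6, 4, 8, 2, 5] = (0 9 2 3)(4 7)(5 10)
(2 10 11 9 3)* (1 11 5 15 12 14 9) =[0, 11, 10, 2, 4, 15, 6, 7, 8, 3, 5, 1, 14, 13, 9, 12] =(1 11)(2 10 5 15 12 14 9 3)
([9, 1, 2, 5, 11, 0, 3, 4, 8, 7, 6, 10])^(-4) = (0 10 9 6 7 3 4 5 11)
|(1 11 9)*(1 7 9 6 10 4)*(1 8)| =6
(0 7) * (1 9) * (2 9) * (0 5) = [7, 2, 9, 3, 4, 0, 6, 5, 8, 1] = (0 7 5)(1 2 9)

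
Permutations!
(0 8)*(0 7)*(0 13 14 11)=(0 8 7 13 14 11)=[8, 1, 2, 3, 4, 5, 6, 13, 7, 9, 10, 0, 12, 14, 11]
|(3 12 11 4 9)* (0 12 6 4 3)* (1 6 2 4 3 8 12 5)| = |(0 5 1 6 3 2 4 9)(8 12 11)| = 24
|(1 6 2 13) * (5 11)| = |(1 6 2 13)(5 11)| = 4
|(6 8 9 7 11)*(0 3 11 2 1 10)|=|(0 3 11 6 8 9 7 2 1 10)|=10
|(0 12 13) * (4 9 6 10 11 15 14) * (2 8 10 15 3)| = 15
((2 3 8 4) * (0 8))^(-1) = (0 3 2 4 8)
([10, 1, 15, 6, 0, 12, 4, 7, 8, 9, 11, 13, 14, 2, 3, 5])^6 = (0 5)(2 6)(3 13)(4 15)(10 12)(11 14)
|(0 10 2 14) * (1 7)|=|(0 10 2 14)(1 7)|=4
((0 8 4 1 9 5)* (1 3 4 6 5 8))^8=((0 1 9 8 6 5)(3 4))^8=(0 9 6)(1 8 5)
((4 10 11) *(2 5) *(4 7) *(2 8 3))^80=(11)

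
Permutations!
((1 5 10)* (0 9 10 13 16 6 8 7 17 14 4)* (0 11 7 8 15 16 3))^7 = ((0 9 10 1 5 13 3)(4 11 7 17 14)(6 15 16))^7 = (4 7 14 11 17)(6 15 16)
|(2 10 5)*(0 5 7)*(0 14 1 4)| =8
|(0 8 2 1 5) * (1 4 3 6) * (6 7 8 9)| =|(0 9 6 1 5)(2 4 3 7 8)| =5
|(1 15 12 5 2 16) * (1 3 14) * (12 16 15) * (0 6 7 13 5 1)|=10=|(0 6 7 13 5 2 15 16 3 14)(1 12)|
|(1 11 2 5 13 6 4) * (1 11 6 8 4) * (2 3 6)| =|(1 2 5 13 8 4 11 3 6)| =9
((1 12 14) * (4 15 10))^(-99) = (15)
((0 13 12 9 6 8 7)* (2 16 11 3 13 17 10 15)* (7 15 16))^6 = (0 13 2 11 8 10 9)(3 15 16 6 17 12 7)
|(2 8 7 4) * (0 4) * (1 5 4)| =7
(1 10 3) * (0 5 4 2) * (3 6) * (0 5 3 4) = [3, 10, 5, 1, 2, 0, 4, 7, 8, 9, 6] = (0 3 1 10 6 4 2 5)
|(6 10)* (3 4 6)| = 4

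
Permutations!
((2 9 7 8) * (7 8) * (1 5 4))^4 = (1 5 4)(2 9 8)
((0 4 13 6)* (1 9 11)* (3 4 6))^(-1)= (0 6)(1 11 9)(3 13 4)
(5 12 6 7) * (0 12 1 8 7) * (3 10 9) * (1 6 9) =(0 12 9 3 10 1 8 7 5 6) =[12, 8, 2, 10, 4, 6, 0, 5, 7, 3, 1, 11, 9]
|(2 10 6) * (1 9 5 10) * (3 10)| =7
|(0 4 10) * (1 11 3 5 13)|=15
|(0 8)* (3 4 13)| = 6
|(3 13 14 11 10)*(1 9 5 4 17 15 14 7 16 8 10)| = |(1 9 5 4 17 15 14 11)(3 13 7 16 8 10)| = 24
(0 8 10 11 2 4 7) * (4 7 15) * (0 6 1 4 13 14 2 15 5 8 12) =(0 12)(1 4 5 8 10 11 15 13 14 2 7 6) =[12, 4, 7, 3, 5, 8, 1, 6, 10, 9, 11, 15, 0, 14, 2, 13]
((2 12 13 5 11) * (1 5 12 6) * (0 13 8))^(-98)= ((0 13 12 8)(1 5 11 2 6))^(-98)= (0 12)(1 11 6 5 2)(8 13)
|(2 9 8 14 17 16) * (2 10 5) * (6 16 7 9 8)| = |(2 8 14 17 7 9 6 16 10 5)| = 10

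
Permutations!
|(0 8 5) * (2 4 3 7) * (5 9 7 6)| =9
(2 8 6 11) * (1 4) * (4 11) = [0, 11, 8, 3, 1, 5, 4, 7, 6, 9, 10, 2] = (1 11 2 8 6 4)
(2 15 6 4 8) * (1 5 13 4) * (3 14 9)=(1 5 13 4 8 2 15 6)(3 14 9)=[0, 5, 15, 14, 8, 13, 1, 7, 2, 3, 10, 11, 12, 4, 9, 6]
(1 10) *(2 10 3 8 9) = (1 3 8 9 2 10) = [0, 3, 10, 8, 4, 5, 6, 7, 9, 2, 1]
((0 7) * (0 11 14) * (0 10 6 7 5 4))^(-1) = (0 4 5)(6 10 14 11 7)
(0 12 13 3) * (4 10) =(0 12 13 3)(4 10) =[12, 1, 2, 0, 10, 5, 6, 7, 8, 9, 4, 11, 13, 3]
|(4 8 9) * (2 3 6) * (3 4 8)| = |(2 4 3 6)(8 9)| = 4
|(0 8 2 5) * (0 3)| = 5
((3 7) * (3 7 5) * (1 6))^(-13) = ((7)(1 6)(3 5))^(-13) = (7)(1 6)(3 5)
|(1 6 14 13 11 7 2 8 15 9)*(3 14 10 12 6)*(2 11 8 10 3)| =22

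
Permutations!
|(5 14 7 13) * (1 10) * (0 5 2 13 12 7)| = 6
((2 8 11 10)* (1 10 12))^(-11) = (1 10 2 8 11 12)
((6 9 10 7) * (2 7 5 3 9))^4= (10)(2 7 6)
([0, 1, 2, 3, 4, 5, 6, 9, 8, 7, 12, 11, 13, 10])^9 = (13)(7 9)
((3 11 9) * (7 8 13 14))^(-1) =(3 9 11)(7 14 13 8) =((3 11 9)(7 8 13 14))^(-1)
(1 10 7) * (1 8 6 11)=(1 10 7 8 6 11)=[0, 10, 2, 3, 4, 5, 11, 8, 6, 9, 7, 1]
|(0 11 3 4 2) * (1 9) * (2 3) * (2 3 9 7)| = 8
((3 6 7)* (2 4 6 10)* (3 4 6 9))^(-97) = (2 6 7 4 9 3 10) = ((2 6 7 4 9 3 10))^(-97)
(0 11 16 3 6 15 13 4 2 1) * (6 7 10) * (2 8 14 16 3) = (0 11 3 7 10 6 15 13 4 8 14 16 2 1) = [11, 0, 1, 7, 8, 5, 15, 10, 14, 9, 6, 3, 12, 4, 16, 13, 2]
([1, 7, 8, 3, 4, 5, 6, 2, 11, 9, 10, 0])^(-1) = [11, 0, 7, 3, 4, 5, 6, 1, 2, 9, 10, 8]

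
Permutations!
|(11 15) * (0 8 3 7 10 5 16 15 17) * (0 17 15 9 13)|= |(17)(0 8 3 7 10 5 16 9 13)(11 15)|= 18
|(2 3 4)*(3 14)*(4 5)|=|(2 14 3 5 4)|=5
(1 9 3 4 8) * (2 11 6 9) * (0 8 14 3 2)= (0 8 1)(2 11 6 9)(3 4 14)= [8, 0, 11, 4, 14, 5, 9, 7, 1, 2, 10, 6, 12, 13, 3]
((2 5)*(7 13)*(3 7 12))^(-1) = (2 5)(3 12 13 7)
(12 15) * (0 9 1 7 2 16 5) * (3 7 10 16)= (0 9 1 10 16 5)(2 3 7)(12 15)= [9, 10, 3, 7, 4, 0, 6, 2, 8, 1, 16, 11, 15, 13, 14, 12, 5]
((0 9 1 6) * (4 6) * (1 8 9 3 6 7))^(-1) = (0 6 3)(1 7 4)(8 9)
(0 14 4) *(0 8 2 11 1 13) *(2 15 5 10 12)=[14, 13, 11, 3, 8, 10, 6, 7, 15, 9, 12, 1, 2, 0, 4, 5]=(0 14 4 8 15 5 10 12 2 11 1 13)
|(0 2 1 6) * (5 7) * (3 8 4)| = 12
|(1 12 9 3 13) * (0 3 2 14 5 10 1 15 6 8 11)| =|(0 3 13 15 6 8 11)(1 12 9 2 14 5 10)| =7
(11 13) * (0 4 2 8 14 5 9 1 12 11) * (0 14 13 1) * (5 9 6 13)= (0 4 2 8 5 6 13 14 9)(1 12 11)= [4, 12, 8, 3, 2, 6, 13, 7, 5, 0, 10, 1, 11, 14, 9]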